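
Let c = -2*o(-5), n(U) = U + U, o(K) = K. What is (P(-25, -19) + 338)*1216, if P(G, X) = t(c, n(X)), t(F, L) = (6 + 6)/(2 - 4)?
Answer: 403712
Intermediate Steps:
n(U) = 2*U
c = 10 (c = -2*(-5) = 10)
t(F, L) = -6 (t(F, L) = 12/(-2) = 12*(-1/2) = -6)
P(G, X) = -6
(P(-25, -19) + 338)*1216 = (-6 + 338)*1216 = 332*1216 = 403712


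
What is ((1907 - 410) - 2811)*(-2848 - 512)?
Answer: 4415040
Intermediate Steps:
((1907 - 410) - 2811)*(-2848 - 512) = (1497 - 2811)*(-3360) = -1314*(-3360) = 4415040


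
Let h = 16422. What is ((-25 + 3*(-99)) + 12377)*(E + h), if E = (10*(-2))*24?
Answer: 192180810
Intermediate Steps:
E = -480 (E = -20*24 = -480)
((-25 + 3*(-99)) + 12377)*(E + h) = ((-25 + 3*(-99)) + 12377)*(-480 + 16422) = ((-25 - 297) + 12377)*15942 = (-322 + 12377)*15942 = 12055*15942 = 192180810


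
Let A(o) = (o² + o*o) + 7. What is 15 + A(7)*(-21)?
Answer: -2190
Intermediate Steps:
A(o) = 7 + 2*o² (A(o) = (o² + o²) + 7 = 2*o² + 7 = 7 + 2*o²)
15 + A(7)*(-21) = 15 + (7 + 2*7²)*(-21) = 15 + (7 + 2*49)*(-21) = 15 + (7 + 98)*(-21) = 15 + 105*(-21) = 15 - 2205 = -2190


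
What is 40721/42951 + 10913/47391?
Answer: 266503686/226165649 ≈ 1.1784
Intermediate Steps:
40721/42951 + 10913/47391 = 266503686/226165649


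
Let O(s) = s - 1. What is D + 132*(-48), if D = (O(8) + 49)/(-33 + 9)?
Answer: -19015/3 ≈ -6338.3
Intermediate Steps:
O(s) = -1 + s
D = -7/3 (D = ((-1 + 8) + 49)/(-33 + 9) = (7 + 49)/(-24) = 56*(-1/24) = -7/3 ≈ -2.3333)
D + 132*(-48) = -7/3 + 132*(-48) = -7/3 - 6336 = -19015/3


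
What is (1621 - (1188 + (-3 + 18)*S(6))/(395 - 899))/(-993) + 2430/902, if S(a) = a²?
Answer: 3317144/3134901 ≈ 1.0581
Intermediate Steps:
(1621 - (1188 + (-3 + 18)*S(6))/(395 - 899))/(-993) + 2430/902 = (1621 - (1188 + (-3 + 18)*6²)/(395 - 899))/(-993) + 2430/902 = (1621 - (1188 + 15*36)/(-504))*(-1/993) + 2430*(1/902) = (1621 - (1188 + 540)*(-1)/504)*(-1/993) + 1215/451 = (1621 - 1728*(-1)/504)*(-1/993) + 1215/451 = (1621 - 1*(-24/7))*(-1/993) + 1215/451 = (1621 + 24/7)*(-1/993) + 1215/451 = (11371/7)*(-1/993) + 1215/451 = -11371/6951 + 1215/451 = 3317144/3134901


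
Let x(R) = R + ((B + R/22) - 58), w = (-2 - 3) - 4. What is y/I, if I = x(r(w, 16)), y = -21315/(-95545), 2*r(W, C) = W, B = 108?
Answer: 187572/38084237 ≈ 0.0049252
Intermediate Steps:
w = -9 (w = -5 - 4 = -9)
r(W, C) = W/2
x(R) = 50 + 23*R/22 (x(R) = R + ((108 + R/22) - 58) = R + (50 + R/22) = 50 + 23*R/22)
y = 4263/19109 (y = -21315*(-1/95545) = 4263/19109 ≈ 0.22309)
I = 1993/44 (I = 50 + 23*((½)*(-9))/22 = 50 + (23/22)*(-9/2) = 50 - 207/44 = 1993/44 ≈ 45.295)
y/I = 4263/(19109*(1993/44)) = (4263/19109)*(44/1993) = 187572/38084237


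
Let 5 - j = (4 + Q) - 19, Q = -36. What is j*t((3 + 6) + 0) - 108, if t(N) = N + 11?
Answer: 1012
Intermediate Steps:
j = 56 (j = 5 - ((4 - 36) - 19) = 5 - (-32 - 19) = 5 - 1*(-51) = 5 + 51 = 56)
t(N) = 11 + N
j*t((3 + 6) + 0) - 108 = 56*(11 + ((3 + 6) + 0)) - 108 = 56*(11 + (9 + 0)) - 108 = 56*(11 + 9) - 108 = 56*20 - 108 = 1120 - 108 = 1012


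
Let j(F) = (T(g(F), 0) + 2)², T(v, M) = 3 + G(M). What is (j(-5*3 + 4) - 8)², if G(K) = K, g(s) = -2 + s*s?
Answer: 289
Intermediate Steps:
g(s) = -2 + s²
T(v, M) = 3 + M
j(F) = 25 (j(F) = ((3 + 0) + 2)² = (3 + 2)² = 5² = 25)
(j(-5*3 + 4) - 8)² = (25 - 8)² = 17² = 289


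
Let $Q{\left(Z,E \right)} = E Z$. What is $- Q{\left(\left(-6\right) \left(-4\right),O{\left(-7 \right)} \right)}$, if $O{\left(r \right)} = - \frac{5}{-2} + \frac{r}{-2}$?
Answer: $-144$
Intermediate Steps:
$O{\left(r \right)} = \frac{5}{2} - \frac{r}{2}$ ($O{\left(r \right)} = \left(-5\right) \left(- \frac{1}{2}\right) + r \left(- \frac{1}{2}\right) = \frac{5}{2} - \frac{r}{2}$)
$- Q{\left(\left(-6\right) \left(-4\right),O{\left(-7 \right)} \right)} = - \left(\frac{5}{2} - - \frac{7}{2}\right) \left(\left(-6\right) \left(-4\right)\right) = - \left(\frac{5}{2} + \frac{7}{2}\right) 24 = - 6 \cdot 24 = \left(-1\right) 144 = -144$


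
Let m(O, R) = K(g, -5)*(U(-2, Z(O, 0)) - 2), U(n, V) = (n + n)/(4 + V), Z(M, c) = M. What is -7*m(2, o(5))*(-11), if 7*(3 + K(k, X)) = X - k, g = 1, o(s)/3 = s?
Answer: 792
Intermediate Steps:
o(s) = 3*s
U(n, V) = 2*n/(4 + V) (U(n, V) = (2*n)/(4 + V) = 2*n/(4 + V))
K(k, X) = -3 - k/7 + X/7 (K(k, X) = -3 + (X - k)/7 = -3 + (-k/7 + X/7) = -3 - k/7 + X/7)
m(O, R) = 54/7 + 108/(7*(4 + O)) (m(O, R) = (-3 - ⅐*1 + (⅐)*(-5))*(2*(-2)/(4 + O) - 2) = (-3 - ⅐ - 5/7)*(-4/(4 + O) - 2) = -27*(-2 - 4/(4 + O))/7 = 54/7 + 108/(7*(4 + O)))
-7*m(2, o(5))*(-11) = -54*(6 + 2)/(4 + 2)*(-11) = -54*8/6*(-11) = -7*72/7*(-11) = -72*(-11) = 792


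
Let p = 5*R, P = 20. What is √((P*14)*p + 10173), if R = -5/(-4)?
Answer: √11923 ≈ 109.19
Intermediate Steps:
R = 5/4 (R = -5*(-¼) = 5/4 ≈ 1.2500)
p = 25/4 (p = 5*(5/4) = 25/4 ≈ 6.2500)
√((P*14)*p + 10173) = √((20*14)*(25/4) + 10173) = √(280*(25/4) + 10173) = √(1750 + 10173) = √11923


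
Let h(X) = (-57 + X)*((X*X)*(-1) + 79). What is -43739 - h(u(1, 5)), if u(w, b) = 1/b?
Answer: -4906759/125 ≈ -39254.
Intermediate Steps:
h(X) = (-57 + X)*(79 - X²) (h(X) = (-57 + X)*(X²*(-1) + 79) = (-57 + X)*(-X² + 79) = (-57 + X)*(79 - X²))
-43739 - h(u(1, 5)) = -43739 - (-4503 - (1/5)³ + 57*(1/5)² + 79/5) = -43739 - (-4503 - (⅕)³ + 57*(⅕)² + 79*(⅕)) = -43739 - (-4503 - 1*1/125 + 57*(1/25) + 79/5) = -43739 - (-4503 - 1/125 + 57/25 + 79/5) = -43739 - 1*(-560616/125) = -43739 + 560616/125 = -4906759/125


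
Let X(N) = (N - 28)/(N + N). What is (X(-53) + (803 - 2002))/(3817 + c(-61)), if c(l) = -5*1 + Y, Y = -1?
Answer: -127013/403966 ≈ -0.31441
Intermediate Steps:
c(l) = -6 (c(l) = -5*1 - 1 = -5 - 1 = -6)
X(N) = (-28 + N)/(2*N) (X(N) = (-28 + N)/((2*N)) = (-28 + N)*(1/(2*N)) = (-28 + N)/(2*N))
(X(-53) + (803 - 2002))/(3817 + c(-61)) = ((1/2)*(-28 - 53)/(-53) + (803 - 2002))/(3817 - 6) = ((1/2)*(-1/53)*(-81) - 1199)/3811 = (81/106 - 1199)*(1/3811) = -127013/106*1/3811 = -127013/403966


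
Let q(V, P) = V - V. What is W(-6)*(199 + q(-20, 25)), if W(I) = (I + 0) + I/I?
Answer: -995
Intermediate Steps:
q(V, P) = 0
W(I) = 1 + I (W(I) = I + 1 = 1 + I)
W(-6)*(199 + q(-20, 25)) = (1 - 6)*(199 + 0) = -5*199 = -995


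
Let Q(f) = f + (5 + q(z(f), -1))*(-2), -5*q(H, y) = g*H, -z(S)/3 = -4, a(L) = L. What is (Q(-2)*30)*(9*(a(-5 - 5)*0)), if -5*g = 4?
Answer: 0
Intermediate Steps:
g = -4/5 (g = -1/5*4 = -4/5 ≈ -0.80000)
z(S) = 12 (z(S) = -3*(-4) = 12)
q(H, y) = 4*H/25 (q(H, y) = -(-4)*H/25 = 4*H/25)
Q(f) = -346/25 + f (Q(f) = f + (5 + (4/25)*12)*(-2) = f + (5 + 48/25)*(-2) = f + (173/25)*(-2) = f - 346/25 = -346/25 + f)
(Q(-2)*30)*(9*(a(-5 - 5)*0)) = ((-346/25 - 2)*30)*(9*((-5 - 5)*0)) = (-396/25*30)*(9*(-10*0)) = -21384*0/5 = -2376/5*0 = 0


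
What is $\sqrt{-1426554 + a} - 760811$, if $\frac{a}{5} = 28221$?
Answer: $-760811 + i \sqrt{1285449} \approx -7.6081 \cdot 10^{5} + 1133.8 i$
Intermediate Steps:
$a = 141105$ ($a = 5 \cdot 28221 = 141105$)
$\sqrt{-1426554 + a} - 760811 = \sqrt{-1426554 + 141105} - 760811 = \sqrt{-1285449} - 760811 = i \sqrt{1285449} - 760811 = -760811 + i \sqrt{1285449}$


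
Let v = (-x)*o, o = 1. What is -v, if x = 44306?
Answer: 44306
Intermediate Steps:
v = -44306 (v = -1*44306*1 = -44306*1 = -44306)
-v = -1*(-44306) = 44306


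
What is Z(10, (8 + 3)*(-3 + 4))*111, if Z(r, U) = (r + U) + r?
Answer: 3441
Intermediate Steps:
Z(r, U) = U + 2*r (Z(r, U) = (U + r) + r = U + 2*r)
Z(10, (8 + 3)*(-3 + 4))*111 = ((8 + 3)*(-3 + 4) + 2*10)*111 = (11*1 + 20)*111 = (11 + 20)*111 = 31*111 = 3441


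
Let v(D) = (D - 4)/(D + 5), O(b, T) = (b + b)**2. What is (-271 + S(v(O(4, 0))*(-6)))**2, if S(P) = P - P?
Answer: 73441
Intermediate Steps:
O(b, T) = 4*b**2 (O(b, T) = (2*b)**2 = 4*b**2)
v(D) = (-4 + D)/(5 + D)
S(P) = 0
(-271 + S(v(O(4, 0))*(-6)))**2 = (-271 + 0)**2 = (-271)**2 = 73441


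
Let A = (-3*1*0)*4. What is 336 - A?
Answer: 336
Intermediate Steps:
A = 0 (A = -3*0*4 = 0*4 = 0)
336 - A = 336 - 1*0 = 336 + 0 = 336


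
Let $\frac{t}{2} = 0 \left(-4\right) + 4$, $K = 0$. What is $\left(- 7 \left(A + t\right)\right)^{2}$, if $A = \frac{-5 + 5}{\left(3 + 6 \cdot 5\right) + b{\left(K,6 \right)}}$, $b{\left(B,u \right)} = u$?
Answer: $3136$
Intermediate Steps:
$A = 0$ ($A = \frac{-5 + 5}{\left(3 + 6 \cdot 5\right) + 6} = \frac{0}{\left(3 + 30\right) + 6} = \frac{0}{33 + 6} = \frac{0}{39} = 0 \cdot \frac{1}{39} = 0$)
$t = 8$ ($t = 2 \left(0 \left(-4\right) + 4\right) = 2 \left(0 + 4\right) = 2 \cdot 4 = 8$)
$\left(- 7 \left(A + t\right)\right)^{2} = \left(- 7 \left(0 + 8\right)\right)^{2} = \left(\left(-7\right) 8\right)^{2} = \left(-56\right)^{2} = 3136$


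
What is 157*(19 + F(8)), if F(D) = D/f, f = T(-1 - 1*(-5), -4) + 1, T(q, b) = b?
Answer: 7693/3 ≈ 2564.3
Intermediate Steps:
f = -3 (f = -4 + 1 = -3)
F(D) = -D/3 (F(D) = D/(-3) = D*(-⅓) = -D/3)
157*(19 + F(8)) = 157*(19 - ⅓*8) = 157*(19 - 8/3) = 157*(49/3) = 7693/3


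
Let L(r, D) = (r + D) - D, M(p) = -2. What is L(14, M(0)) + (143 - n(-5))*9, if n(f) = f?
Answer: 1346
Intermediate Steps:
L(r, D) = r (L(r, D) = (D + r) - D = r)
L(14, M(0)) + (143 - n(-5))*9 = 14 + (143 - 1*(-5))*9 = 14 + (143 + 5)*9 = 14 + 148*9 = 14 + 1332 = 1346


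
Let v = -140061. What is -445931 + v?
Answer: -585992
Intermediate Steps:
-445931 + v = -445931 - 140061 = -585992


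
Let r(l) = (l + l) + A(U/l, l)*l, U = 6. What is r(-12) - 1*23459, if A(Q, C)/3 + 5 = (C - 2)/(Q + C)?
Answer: -583583/25 ≈ -23343.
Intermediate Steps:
A(Q, C) = -15 + 3*(-2 + C)/(C + Q) (A(Q, C) = -15 + 3*((C - 2)/(Q + C)) = -15 + 3*((-2 + C)/(C + Q)) = -15 + 3*(-2 + C)/(C + Q))
r(l) = 2*l + 3*l*(-2 - 30/l - 4*l)/(l + 6/l) (r(l) = (l + l) + (3*(-2 - 30/l - 4*l)/(l + 6/l))*l = 2*l + (3*(-2 - 30/l - 4*l)/(l + 6/l))*l = 2*l + 3*l*(-2 - 30/l - 4*l)/(l + 6/l))
r(-12) - 1*23459 = 2*(-12)*(-39 - 5*(-12)**2 - 3*(-12))/(6 + (-12)**2) - 1*23459 = 2*(-12)*(-39 - 5*144 + 36)/(6 + 144) - 23459 = 2*(-12)*(-39 - 720 + 36)/150 - 23459 = 2*(-12)*(1/150)*(-723) - 23459 = 2892/25 - 23459 = -583583/25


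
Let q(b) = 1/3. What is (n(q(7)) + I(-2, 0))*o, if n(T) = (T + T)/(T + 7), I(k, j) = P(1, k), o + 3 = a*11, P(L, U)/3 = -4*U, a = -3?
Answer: -9540/11 ≈ -867.27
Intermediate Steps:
q(b) = ⅓
P(L, U) = -12*U (P(L, U) = 3*(-4*U) = -12*U)
o = -36 (o = -3 - 3*11 = -3 - 33 = -36)
I(k, j) = -12*k
n(T) = 2*T/(7 + T) (n(T) = (2*T)/(7 + T) = 2*T/(7 + T))
(n(q(7)) + I(-2, 0))*o = (2*(⅓)/(7 + ⅓) - 12*(-2))*(-36) = (2*(⅓)/(22/3) + 24)*(-36) = (2*(⅓)*(3/22) + 24)*(-36) = (1/11 + 24)*(-36) = (265/11)*(-36) = -9540/11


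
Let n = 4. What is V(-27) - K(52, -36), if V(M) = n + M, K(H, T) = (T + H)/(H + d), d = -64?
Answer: -65/3 ≈ -21.667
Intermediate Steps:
K(H, T) = (H + T)/(-64 + H) (K(H, T) = (T + H)/(H - 64) = (H + T)/(-64 + H))
V(M) = 4 + M
V(-27) - K(52, -36) = (4 - 27) - (52 - 36)/(-64 + 52) = -23 - 16/(-12) = -23 - (-1)*16/12 = -23 - 1*(-4/3) = -23 + 4/3 = -65/3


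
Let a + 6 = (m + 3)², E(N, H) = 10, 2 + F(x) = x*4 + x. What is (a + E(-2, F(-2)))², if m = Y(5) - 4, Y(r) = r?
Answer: 400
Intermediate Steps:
F(x) = -2 + 5*x (F(x) = -2 + (x*4 + x) = -2 + (4*x + x) = -2 + 5*x)
m = 1 (m = 5 - 4 = 1)
a = 10 (a = -6 + (1 + 3)² = -6 + 4² = -6 + 16 = 10)
(a + E(-2, F(-2)))² = (10 + 10)² = 20² = 400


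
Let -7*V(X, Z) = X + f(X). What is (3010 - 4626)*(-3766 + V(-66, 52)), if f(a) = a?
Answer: 42387680/7 ≈ 6.0554e+6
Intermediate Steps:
V(X, Z) = -2*X/7 (V(X, Z) = -(X + X)/7 = -2*X/7)
(3010 - 4626)*(-3766 + V(-66, 52)) = (3010 - 4626)*(-3766 - 2/7*(-66)) = -1616*(-3766 + 132/7) = -1616*(-26230/7) = 42387680/7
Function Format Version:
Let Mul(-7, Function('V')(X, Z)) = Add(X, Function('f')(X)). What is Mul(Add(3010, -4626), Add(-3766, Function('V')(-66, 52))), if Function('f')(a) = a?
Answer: Rational(42387680, 7) ≈ 6.0554e+6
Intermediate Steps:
Function('V')(X, Z) = Mul(Rational(-2, 7), X) (Function('V')(X, Z) = Mul(Rational(-1, 7), Add(X, X)) = Mul(Rational(-1, 7), Mul(2, X)) = Mul(Rational(-2, 7), X))
Mul(Add(3010, -4626), Add(-3766, Function('V')(-66, 52))) = Mul(Add(3010, -4626), Add(-3766, Mul(Rational(-2, 7), -66))) = Mul(-1616, Add(-3766, Rational(132, 7))) = Mul(-1616, Rational(-26230, 7)) = Rational(42387680, 7)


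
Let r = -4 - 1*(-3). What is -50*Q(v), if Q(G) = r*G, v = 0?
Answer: 0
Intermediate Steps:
r = -1 (r = -4 + 3 = -1)
Q(G) = -G
-50*Q(v) = -(-50)*0 = -50*0 = 0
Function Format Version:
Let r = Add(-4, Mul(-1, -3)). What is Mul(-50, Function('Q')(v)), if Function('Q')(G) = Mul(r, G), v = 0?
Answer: 0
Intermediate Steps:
r = -1 (r = Add(-4, 3) = -1)
Function('Q')(G) = Mul(-1, G)
Mul(-50, Function('Q')(v)) = Mul(-50, Mul(-1, 0)) = Mul(-50, 0) = 0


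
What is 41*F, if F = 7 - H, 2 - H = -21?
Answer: -656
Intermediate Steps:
H = 23 (H = 2 - 1*(-21) = 2 + 21 = 23)
F = -16 (F = 7 - 1*23 = 7 - 23 = -16)
41*F = 41*(-16) = -656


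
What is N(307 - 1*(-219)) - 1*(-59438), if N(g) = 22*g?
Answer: 71010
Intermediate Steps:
N(307 - 1*(-219)) - 1*(-59438) = 22*(307 - 1*(-219)) - 1*(-59438) = 22*(307 + 219) + 59438 = 22*526 + 59438 = 11572 + 59438 = 71010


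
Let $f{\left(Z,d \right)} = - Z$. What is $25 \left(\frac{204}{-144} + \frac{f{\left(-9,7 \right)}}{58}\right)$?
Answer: $- \frac{10975}{348} \approx -31.537$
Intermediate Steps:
$25 \left(\frac{204}{-144} + \frac{f{\left(-9,7 \right)}}{58}\right) = 25 \left(\frac{204}{-144} + \frac{\left(-1\right) \left(-9\right)}{58}\right) = 25 \left(204 \left(- \frac{1}{144}\right) + 9 \cdot \frac{1}{58}\right) = 25 \left(- \frac{17}{12} + \frac{9}{58}\right) = 25 \left(- \frac{439}{348}\right) = - \frac{10975}{348}$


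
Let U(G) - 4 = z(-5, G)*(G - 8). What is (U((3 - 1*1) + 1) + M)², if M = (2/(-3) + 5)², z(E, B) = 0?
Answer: 42025/81 ≈ 518.83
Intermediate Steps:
U(G) = 4 (U(G) = 4 + 0*(G - 8) = 4 + 0*(-8 + G) = 4 + 0 = 4)
M = 169/9 (M = (2*(-⅓) + 5)² = (-⅔ + 5)² = (13/3)² = 169/9 ≈ 18.778)
(U((3 - 1*1) + 1) + M)² = (4 + 169/9)² = (205/9)² = 42025/81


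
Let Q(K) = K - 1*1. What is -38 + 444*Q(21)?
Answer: 8842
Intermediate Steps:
Q(K) = -1 + K (Q(K) = K - 1 = -1 + K)
-38 + 444*Q(21) = -38 + 444*(-1 + 21) = -38 + 444*20 = -38 + 8880 = 8842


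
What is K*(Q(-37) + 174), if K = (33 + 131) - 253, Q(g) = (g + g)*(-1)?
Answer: -22072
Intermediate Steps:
Q(g) = -2*g (Q(g) = (2*g)*(-1) = -2*g)
K = -89 (K = 164 - 253 = -89)
K*(Q(-37) + 174) = -89*(-2*(-37) + 174) = -89*(74 + 174) = -89*248 = -22072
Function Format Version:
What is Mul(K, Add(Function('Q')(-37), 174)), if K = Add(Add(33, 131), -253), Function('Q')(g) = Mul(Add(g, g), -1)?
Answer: -22072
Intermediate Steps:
Function('Q')(g) = Mul(-2, g) (Function('Q')(g) = Mul(Mul(2, g), -1) = Mul(-2, g))
K = -89 (K = Add(164, -253) = -89)
Mul(K, Add(Function('Q')(-37), 174)) = Mul(-89, Add(Mul(-2, -37), 174)) = Mul(-89, Add(74, 174)) = Mul(-89, 248) = -22072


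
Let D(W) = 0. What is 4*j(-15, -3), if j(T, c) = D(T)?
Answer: 0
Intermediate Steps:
j(T, c) = 0
4*j(-15, -3) = 4*0 = 0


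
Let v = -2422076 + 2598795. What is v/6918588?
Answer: 176719/6918588 ≈ 0.025543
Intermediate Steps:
v = 176719
v/6918588 = 176719/6918588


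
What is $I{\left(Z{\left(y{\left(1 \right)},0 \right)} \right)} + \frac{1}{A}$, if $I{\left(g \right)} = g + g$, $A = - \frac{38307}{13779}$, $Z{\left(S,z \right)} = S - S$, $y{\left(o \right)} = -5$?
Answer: $- \frac{4593}{12769} \approx -0.3597$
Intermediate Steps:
$Z{\left(S,z \right)} = 0$
$A = - \frac{12769}{4593}$ ($A = \left(-38307\right) \frac{1}{13779} = - \frac{12769}{4593} \approx -2.7801$)
$I{\left(g \right)} = 2 g$
$I{\left(Z{\left(y{\left(1 \right)},0 \right)} \right)} + \frac{1}{A} = 2 \cdot 0 + \frac{1}{- \frac{12769}{4593}} = 0 - \frac{4593}{12769} = - \frac{4593}{12769}$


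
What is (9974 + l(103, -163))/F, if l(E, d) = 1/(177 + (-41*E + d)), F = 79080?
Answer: 8396113/66569544 ≈ 0.12613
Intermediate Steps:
l(E, d) = 1/(177 + d - 41*E) (l(E, d) = 1/(177 + (d - 41*E)) = 1/(177 + d - 41*E))
(9974 + l(103, -163))/F = (9974 + 1/(177 - 163 - 41*103))/79080 = (9974 + 1/(177 - 163 - 4223))*(1/79080) = (9974 + 1/(-4209))*(1/79080) = (9974 - 1/4209)*(1/79080) = (41980565/4209)*(1/79080) = 8396113/66569544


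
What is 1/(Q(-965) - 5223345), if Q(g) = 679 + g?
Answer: -1/5223631 ≈ -1.9144e-7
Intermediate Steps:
1/(Q(-965) - 5223345) = 1/((679 - 965) - 5223345) = 1/(-286 - 5223345) = 1/(-5223631) = -1/5223631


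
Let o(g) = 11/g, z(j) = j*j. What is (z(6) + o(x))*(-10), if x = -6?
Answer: -1025/3 ≈ -341.67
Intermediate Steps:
z(j) = j**2
(z(6) + o(x))*(-10) = (6**2 + 11/(-6))*(-10) = (36 + 11*(-1/6))*(-10) = (36 - 11/6)*(-10) = (205/6)*(-10) = -1025/3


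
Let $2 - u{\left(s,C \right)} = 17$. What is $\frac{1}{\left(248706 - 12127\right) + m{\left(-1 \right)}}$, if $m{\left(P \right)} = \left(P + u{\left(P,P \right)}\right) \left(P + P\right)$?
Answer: $\frac{1}{236611} \approx 4.2263 \cdot 10^{-6}$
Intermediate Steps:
$u{\left(s,C \right)} = -15$ ($u{\left(s,C \right)} = 2 - 17 = -15$)
$m{\left(P \right)} = 2 P \left(-15 + P\right)$ ($m{\left(P \right)} = \left(P - 15\right) \left(P + P\right) = \left(-15 + P\right) 2 P = 2 P \left(-15 + P\right)$)
$\frac{1}{\left(248706 - 12127\right) + m{\left(-1 \right)}} = \frac{1}{\left(248706 - 12127\right) + 2 \left(-1\right) \left(-15 - 1\right)} = \frac{1}{236579 + 2 \left(-1\right) \left(-16\right)} = \frac{1}{236579 + 32} = \frac{1}{236611}$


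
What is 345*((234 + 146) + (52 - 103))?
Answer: 113505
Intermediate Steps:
345*((234 + 146) + (52 - 103)) = 345*(380 - 51) = 345*329 = 113505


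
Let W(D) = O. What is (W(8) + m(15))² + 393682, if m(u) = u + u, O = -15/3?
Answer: 394307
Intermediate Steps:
O = -5 (O = -15*⅓ = -5)
W(D) = -5
m(u) = 2*u
(W(8) + m(15))² + 393682 = (-5 + 2*15)² + 393682 = (-5 + 30)² + 393682 = 25² + 393682 = 625 + 393682 = 394307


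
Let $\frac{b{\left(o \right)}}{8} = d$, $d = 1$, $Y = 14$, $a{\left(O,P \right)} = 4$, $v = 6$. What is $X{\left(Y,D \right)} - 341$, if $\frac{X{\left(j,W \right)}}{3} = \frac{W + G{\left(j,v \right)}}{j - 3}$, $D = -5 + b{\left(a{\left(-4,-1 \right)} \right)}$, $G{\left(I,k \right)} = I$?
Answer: $- \frac{3700}{11} \approx -336.36$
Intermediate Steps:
$b{\left(o \right)} = 8$ ($b{\left(o \right)} = 8 \cdot 1 = 8$)
$D = 3$ ($D = -5 + 8 = 3$)
$X{\left(j,W \right)} = \frac{3 \left(W + j\right)}{-3 + j}$ ($X{\left(j,W \right)} = 3 \frac{W + j}{j - 3} = 3 \frac{W + j}{-3 + j} = \frac{3 \left(W + j\right)}{-3 + j}$)
$X{\left(Y,D \right)} - 341 = \frac{3 \left(3 + 14\right)}{-3 + 14} - 341 = 3 \cdot \frac{1}{11} \cdot 17 - 341 = \frac{51}{11} - 341 = - \frac{3700}{11}$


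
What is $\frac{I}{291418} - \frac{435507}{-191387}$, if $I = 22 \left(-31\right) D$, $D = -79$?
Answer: $\frac{68613063856}{27886808383} \approx 2.4604$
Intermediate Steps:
$I = 53878$ ($I = 22 \left(-31\right) \left(-79\right) = \left(-682\right) \left(-79\right) = 53878$)
$\frac{I}{291418} - \frac{435507}{-191387} = \frac{53878}{291418} - \frac{435507}{-191387} = 53878 \cdot \frac{1}{291418} - - \frac{435507}{191387} = \frac{26939}{145709} + \frac{435507}{191387} = \frac{68613063856}{27886808383}$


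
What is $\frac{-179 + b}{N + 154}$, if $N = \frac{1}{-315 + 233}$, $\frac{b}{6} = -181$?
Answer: $- \frac{4510}{549} \approx -8.2149$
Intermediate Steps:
$b = -1086$ ($b = 6 \left(-181\right) = -1086$)
$N = - \frac{1}{82}$ ($N = \frac{1}{-82} = - \frac{1}{82} \approx -0.012195$)
$\frac{-179 + b}{N + 154} = \frac{-179 - 1086}{- \frac{1}{82} + 154} = - \frac{1265}{\frac{12627}{82}} = \left(-1265\right) \frac{82}{12627} = - \frac{4510}{549}$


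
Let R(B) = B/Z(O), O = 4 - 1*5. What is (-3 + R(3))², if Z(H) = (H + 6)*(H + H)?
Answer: 1089/100 ≈ 10.890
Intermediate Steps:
O = -1 (O = 4 - 5 = -1)
Z(H) = 2*H*(6 + H) (Z(H) = (6 + H)*(2*H) = 2*H*(6 + H))
R(B) = -B/10 (R(B) = B/((2*(-1)*(6 - 1))) = B/((2*(-1)*5)) = B/(-10) = B*(-⅒) = -B/10)
(-3 + R(3))² = (-3 - ⅒*3)² = (-3 - 3/10)² = (-33/10)² = 1089/100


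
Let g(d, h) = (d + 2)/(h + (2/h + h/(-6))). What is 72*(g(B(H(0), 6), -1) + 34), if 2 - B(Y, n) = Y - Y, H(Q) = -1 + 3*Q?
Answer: 39888/17 ≈ 2346.4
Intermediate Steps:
B(Y, n) = 2 (B(Y, n) = 2 - (Y - Y) = 2 - 1*0 = 2 + 0 = 2)
g(d, h) = (2 + d)/(2/h + 5*h/6) (g(d, h) = (2 + d)/(h + (2/h + h*(-⅙))) = (2 + d)/(h + (2/h - h/6)) = (2 + d)/(2/h + 5*h/6))
72*(g(B(H(0), 6), -1) + 34) = 72*(6*(-1)*(2 + 2)/(12 + 5*(-1)²) + 34) = 72*(6*(-1)*4/(12 + 5*1) + 34) = 72*(6*(-1)*4/(12 + 5) + 34) = 72*(6*(-1)*4/17 + 34) = 72*(6*(-1)*(1/17)*4 + 34) = 72*(-24/17 + 34) = 72*(554/17) = 39888/17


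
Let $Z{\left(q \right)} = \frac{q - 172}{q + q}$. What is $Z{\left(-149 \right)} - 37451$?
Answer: $- \frac{11160077}{298} \approx -37450.0$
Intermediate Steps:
$Z{\left(q \right)} = \frac{-172 + q}{2 q}$
$Z{\left(-149 \right)} - 37451 = \frac{-172 - 149}{2 \left(-149\right)} - 37451 = \frac{1}{2} \left(- \frac{1}{149}\right) \left(-321\right) - 37451 = \frac{321}{298} - 37451 = - \frac{11160077}{298}$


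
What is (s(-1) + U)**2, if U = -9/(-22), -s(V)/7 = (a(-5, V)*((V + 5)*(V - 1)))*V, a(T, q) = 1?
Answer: 1495729/484 ≈ 3090.3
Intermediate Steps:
s(V) = -7*V*(-1 + V)*(5 + V) (s(V) = -7*1*((V + 5)*(V - 1))*V = -7*1*((5 + V)*(-1 + V))*V = -7*1*((-1 + V)*(5 + V))*V = -7*(-1 + V)*(5 + V)*V = -7*V*(-1 + V)*(5 + V))
U = 9/22 (U = -9*(-1/22) = 9/22 ≈ 0.40909)
(s(-1) + U)**2 = (7*(-1)*(5 - 1*(-1)**2 - 4*(-1)) + 9/22)**2 = (7*(-1)*(5 - 1*1 + 4) + 9/22)**2 = (7*(-1)*(5 - 1 + 4) + 9/22)**2 = (7*(-1)*8 + 9/22)**2 = (-56 + 9/22)**2 = (-1223/22)**2 = 1495729/484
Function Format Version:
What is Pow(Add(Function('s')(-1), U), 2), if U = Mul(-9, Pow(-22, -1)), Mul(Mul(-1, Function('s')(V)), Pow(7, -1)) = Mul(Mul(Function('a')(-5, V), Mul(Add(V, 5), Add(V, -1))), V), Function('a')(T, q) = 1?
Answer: Rational(1495729, 484) ≈ 3090.3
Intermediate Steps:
Function('s')(V) = Mul(-7, V, Add(-1, V), Add(5, V)) (Function('s')(V) = Mul(-7, Mul(Mul(1, Mul(Add(V, 5), Add(V, -1))), V)) = Mul(-7, Mul(Mul(1, Mul(Add(5, V), Add(-1, V))), V)) = Mul(-7, Mul(Mul(1, Mul(Add(-1, V), Add(5, V))), V)) = Mul(-7, Mul(Mul(Add(-1, V), Add(5, V)), V)) = Mul(-7, Mul(V, Add(-1, V), Add(5, V))) = Mul(-7, V, Add(-1, V), Add(5, V)))
U = Rational(9, 22) (U = Mul(-9, Rational(-1, 22)) = Rational(9, 22) ≈ 0.40909)
Pow(Add(Function('s')(-1), U), 2) = Pow(Add(Mul(7, -1, Add(5, Mul(-1, Pow(-1, 2)), Mul(-4, -1))), Rational(9, 22)), 2) = Pow(Add(Mul(7, -1, Add(5, Mul(-1, 1), 4)), Rational(9, 22)), 2) = Pow(Add(Mul(7, -1, Add(5, -1, 4)), Rational(9, 22)), 2) = Pow(Add(Mul(7, -1, 8), Rational(9, 22)), 2) = Pow(Add(-56, Rational(9, 22)), 2) = Pow(Rational(-1223, 22), 2) = Rational(1495729, 484)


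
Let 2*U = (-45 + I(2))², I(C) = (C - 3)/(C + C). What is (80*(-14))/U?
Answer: -35840/32761 ≈ -1.0940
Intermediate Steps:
I(C) = (-3 + C)/(2*C) (I(C) = (-3 + C)/((2*C)) = (-3 + C)*(1/(2*C)) = (-3 + C)/(2*C))
U = 32761/32 (U = (-45 + (½)*(-3 + 2)/2)²/2 = (-45 + (½)*(½)*(-1))²/2 = (-45 - ¼)²/2 = (-181/4)²/2 = (½)*(32761/16) = 32761/32 ≈ 1023.8)
(80*(-14))/U = (80*(-14))/(32761/32) = -1120*32/32761 = -35840/32761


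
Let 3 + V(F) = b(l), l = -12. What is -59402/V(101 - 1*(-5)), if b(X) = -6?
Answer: 59402/9 ≈ 6600.2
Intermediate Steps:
V(F) = -9 (V(F) = -3 - 6 = -9)
-59402/V(101 - 1*(-5)) = -59402/(-9) = -59402*(-⅑) = 59402/9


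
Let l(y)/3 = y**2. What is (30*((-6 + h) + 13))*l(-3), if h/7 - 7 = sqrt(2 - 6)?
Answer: 45360 + 11340*I ≈ 45360.0 + 11340.0*I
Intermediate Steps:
h = 49 + 14*I (h = 49 + 7*sqrt(2 - 6) = 49 + 7*sqrt(-4) = 49 + 7*(2*I) = 49 + 14*I ≈ 49.0 + 14.0*I)
l(y) = 3*y**2
(30*((-6 + h) + 13))*l(-3) = (30*((-6 + (49 + 14*I)) + 13))*(3*(-3)**2) = (30*((43 + 14*I) + 13))*(3*9) = (30*(56 + 14*I))*27 = (1680 + 420*I)*27 = 45360 + 11340*I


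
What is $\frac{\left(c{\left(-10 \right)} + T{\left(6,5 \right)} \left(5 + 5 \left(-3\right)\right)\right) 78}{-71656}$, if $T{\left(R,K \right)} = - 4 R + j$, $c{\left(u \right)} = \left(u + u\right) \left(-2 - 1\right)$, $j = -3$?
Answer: $- \frac{495}{1378} \approx -0.35922$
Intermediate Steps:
$c{\left(u \right)} = - 6 u$ ($c{\left(u \right)} = 2 u \left(-3\right) = - 6 u$)
$T{\left(R,K \right)} = -3 - 4 R$ ($T{\left(R,K \right)} = - 4 R - 3 = -3 - 4 R$)
$\frac{\left(c{\left(-10 \right)} + T{\left(6,5 \right)} \left(5 + 5 \left(-3\right)\right)\right) 78}{-71656} = \frac{\left(\left(-6\right) \left(-10\right) + \left(-3 - 24\right) \left(5 + 5 \left(-3\right)\right)\right) 78}{-71656} = \left(60 + \left(-3 - 24\right) \left(5 - 15\right)\right) 78 \left(- \frac{1}{71656}\right) = \left(60 - -270\right) 78 \left(- \frac{1}{71656}\right) = \left(60 + 270\right) 78 \left(- \frac{1}{71656}\right) = 330 \cdot 78 \left(- \frac{1}{71656}\right) = 25740 \left(- \frac{1}{71656}\right) = - \frac{495}{1378}$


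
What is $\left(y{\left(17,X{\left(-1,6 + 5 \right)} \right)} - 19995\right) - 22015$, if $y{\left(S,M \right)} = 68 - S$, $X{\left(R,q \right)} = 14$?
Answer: $-41959$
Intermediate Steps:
$\left(y{\left(17,X{\left(-1,6 + 5 \right)} \right)} - 19995\right) - 22015 = \left(\left(68 - 17\right) - 19995\right) - 22015 = \left(51 - 19995\right) - 22015 = -19944 - 22015 = -41959$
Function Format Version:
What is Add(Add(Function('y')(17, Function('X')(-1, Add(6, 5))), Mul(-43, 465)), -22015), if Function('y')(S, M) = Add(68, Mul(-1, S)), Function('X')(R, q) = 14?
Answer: -41959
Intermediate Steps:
Add(Add(Function('y')(17, Function('X')(-1, Add(6, 5))), Mul(-43, 465)), -22015) = Add(Add(Add(68, Mul(-1, 17)), Mul(-43, 465)), -22015) = Add(Add(Add(68, -17), -19995), -22015) = Add(Add(51, -19995), -22015) = Add(-19944, -22015) = -41959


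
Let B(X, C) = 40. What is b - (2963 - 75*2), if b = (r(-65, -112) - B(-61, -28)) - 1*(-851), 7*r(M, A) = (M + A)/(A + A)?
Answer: -3138959/1568 ≈ -2001.9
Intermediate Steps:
r(M, A) = (A + M)/(14*A) (r(M, A) = ((M + A)/(A + A))/7 = ((A + M)/((2*A)))/7 = ((A + M)*(1/(2*A)))/7 = ((A + M)/(2*A))/7 = (A + M)/(14*A))
b = 1271825/1568 (b = ((1/14)*(-112 - 65)/(-112) - 1*40) - 1*(-851) = ((1/14)*(-1/112)*(-177) - 40) + 851 = (177/1568 - 40) + 851 = -62543/1568 + 851 = 1271825/1568 ≈ 811.11)
b - (2963 - 75*2) = 1271825/1568 - (2963 - 75*2) = 1271825/1568 - (2963 - 1*150) = 1271825/1568 - (2963 - 150) = 1271825/1568 - 1*2813 = 1271825/1568 - 2813 = -3138959/1568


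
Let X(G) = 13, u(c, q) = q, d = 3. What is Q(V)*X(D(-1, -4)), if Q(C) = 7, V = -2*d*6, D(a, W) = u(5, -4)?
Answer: 91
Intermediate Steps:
D(a, W) = -4
V = -36 (V = -2*3*6 = -6*6 = -36)
Q(V)*X(D(-1, -4)) = 7*13 = 91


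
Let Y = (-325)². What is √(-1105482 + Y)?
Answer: I*√999857 ≈ 999.93*I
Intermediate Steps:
Y = 105625
√(-1105482 + Y) = √(-1105482 + 105625) = √(-999857) = I*√999857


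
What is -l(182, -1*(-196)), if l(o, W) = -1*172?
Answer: 172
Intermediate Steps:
l(o, W) = -172
-l(182, -1*(-196)) = -1*(-172) = 172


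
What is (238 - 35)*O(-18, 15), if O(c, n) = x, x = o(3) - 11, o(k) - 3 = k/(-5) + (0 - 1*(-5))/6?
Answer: -47299/30 ≈ -1576.6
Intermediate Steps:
o(k) = 23/6 - k/5 (o(k) = 3 + (k/(-5) + (0 - 1*(-5))/6) = 3 + (k*(-1/5) + (0 + 5)*(1/6)) = 3 + (-k/5 + 5*(1/6)) = 3 + (-k/5 + 5/6) = 3 + (5/6 - k/5) = 23/6 - k/5)
x = -233/30 (x = (23/6 - 1/5*3) - 11 = (23/6 - 3/5) - 11 = 97/30 - 11 = -233/30 ≈ -7.7667)
O(c, n) = -233/30
(238 - 35)*O(-18, 15) = (238 - 35)*(-233/30) = 203*(-233/30) = -47299/30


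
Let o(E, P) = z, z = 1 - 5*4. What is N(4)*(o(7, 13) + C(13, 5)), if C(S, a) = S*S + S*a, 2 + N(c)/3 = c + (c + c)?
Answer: 6450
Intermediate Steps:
N(c) = -6 + 9*c (N(c) = -6 + 3*(c + (c + c)) = -6 + 3*(c + 2*c) = -6 + 3*(3*c) = -6 + 9*c)
C(S, a) = S² + S*a
z = -19 (z = 1 - 20 = -19)
o(E, P) = -19
N(4)*(o(7, 13) + C(13, 5)) = (-6 + 9*4)*(-19 + 13*(13 + 5)) = (-6 + 36)*(-19 + 13*18) = 30*(-19 + 234) = 30*215 = 6450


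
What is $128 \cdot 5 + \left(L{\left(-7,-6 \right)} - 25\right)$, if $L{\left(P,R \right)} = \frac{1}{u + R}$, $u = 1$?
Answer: $\frac{3074}{5} \approx 614.8$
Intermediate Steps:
$L{\left(P,R \right)} = \frac{1}{1 + R}$
$128 \cdot 5 + \left(L{\left(-7,-6 \right)} - 25\right) = 128 \cdot 5 - \left(25 - \frac{1}{1 - 6}\right) = 640 - \left(25 - \frac{1}{-5}\right) = 640 - \frac{126}{5} = \frac{3074}{5}$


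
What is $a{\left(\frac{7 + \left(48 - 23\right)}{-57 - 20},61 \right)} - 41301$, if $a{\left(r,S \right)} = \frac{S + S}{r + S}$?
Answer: $- \frac{192659771}{4665} \approx -41299.0$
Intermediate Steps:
$a{\left(r,S \right)} = \frac{2 S}{S + r}$
$a{\left(\frac{7 + \left(48 - 23\right)}{-57 - 20},61 \right)} - 41301 = 2 \cdot 61 \frac{1}{61 + \frac{7 + \left(48 - 23\right)}{-57 - 20}} - 41301 = 2 \cdot 61 \frac{1}{61 + \frac{7 + \left(48 - 23\right)}{-77}} - 41301 = 2 \cdot 61 \frac{1}{61 + \left(7 + 25\right) \left(- \frac{1}{77}\right)} - 41301 = 2 \cdot 61 \frac{1}{61 + 32 \left(- \frac{1}{77}\right)} - 41301 = 2 \cdot 61 \frac{1}{61 - \frac{32}{77}} - 41301 = 2 \cdot 61 \frac{1}{\frac{4665}{77}} - 41301 = 2 \cdot 61 \cdot \frac{77}{4665} - 41301 = \frac{9394}{4665} - 41301 = - \frac{192659771}{4665}$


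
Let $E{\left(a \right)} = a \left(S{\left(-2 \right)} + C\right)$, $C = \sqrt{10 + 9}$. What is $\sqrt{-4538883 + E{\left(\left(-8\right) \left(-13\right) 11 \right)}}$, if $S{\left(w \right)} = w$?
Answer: $\sqrt{-4541171 + 1144 \sqrt{19}} \approx 2129.8 i$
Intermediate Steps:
$C = \sqrt{19} \approx 4.3589$
$E{\left(a \right)} = a \left(-2 + \sqrt{19}\right)$
$\sqrt{-4538883 + E{\left(\left(-8\right) \left(-13\right) 11 \right)}} = \sqrt{-4538883 + \left(-8\right) \left(-13\right) 11 \left(-2 + \sqrt{19}\right)} = \sqrt{-4538883 + 104 \cdot 11 \left(-2 + \sqrt{19}\right)} = \sqrt{-4538883 + 1144 \left(-2 + \sqrt{19}\right)} = \sqrt{-4538883 - \left(2288 - 1144 \sqrt{19}\right)} = \sqrt{-4541171 + 1144 \sqrt{19}}$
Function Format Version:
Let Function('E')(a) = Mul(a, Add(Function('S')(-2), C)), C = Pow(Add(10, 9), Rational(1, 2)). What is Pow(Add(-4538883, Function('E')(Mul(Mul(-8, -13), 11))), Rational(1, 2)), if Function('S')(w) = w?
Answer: Pow(Add(-4541171, Mul(1144, Pow(19, Rational(1, 2)))), Rational(1, 2)) ≈ Mul(2129.8, I)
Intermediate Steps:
C = Pow(19, Rational(1, 2)) ≈ 4.3589
Function('E')(a) = Mul(a, Add(-2, Pow(19, Rational(1, 2))))
Pow(Add(-4538883, Function('E')(Mul(Mul(-8, -13), 11))), Rational(1, 2)) = Pow(Add(-4538883, Mul(Mul(Mul(-8, -13), 11), Add(-2, Pow(19, Rational(1, 2))))), Rational(1, 2)) = Pow(Add(-4538883, Mul(Mul(104, 11), Add(-2, Pow(19, Rational(1, 2))))), Rational(1, 2)) = Pow(Add(-4538883, Mul(1144, Add(-2, Pow(19, Rational(1, 2))))), Rational(1, 2)) = Pow(Add(-4538883, Add(-2288, Mul(1144, Pow(19, Rational(1, 2))))), Rational(1, 2)) = Pow(Add(-4541171, Mul(1144, Pow(19, Rational(1, 2)))), Rational(1, 2))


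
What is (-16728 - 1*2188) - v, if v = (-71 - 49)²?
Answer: -33316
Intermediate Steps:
v = 14400 (v = (-120)² = 14400)
(-16728 - 1*2188) - v = (-16728 - 1*2188) - 1*14400 = (-16728 - 2188) - 14400 = -18916 - 14400 = -33316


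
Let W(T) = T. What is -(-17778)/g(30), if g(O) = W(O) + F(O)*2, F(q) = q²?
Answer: 2963/305 ≈ 9.7148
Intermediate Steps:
g(O) = O + 2*O² (g(O) = O + O²*2 = O + 2*O²)
-(-17778)/g(30) = -(-17778)/(30*(1 + 2*30)) = -(-17778)/(30*(1 + 60)) = -(-17778)/(30*61) = -(-17778)/1830 = -3*(-2963/915) = 2963/305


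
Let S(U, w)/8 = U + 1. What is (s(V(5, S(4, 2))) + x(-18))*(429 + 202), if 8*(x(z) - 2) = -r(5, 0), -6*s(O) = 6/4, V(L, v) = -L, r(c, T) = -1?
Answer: 9465/8 ≈ 1183.1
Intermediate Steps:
S(U, w) = 8 + 8*U (S(U, w) = 8*(U + 1) = 8*(1 + U) = 8 + 8*U)
s(O) = -1/4
x(z) = 17/8 (x(z) = 2 + (-1*(-1))/8 = 2 + (1/8)*1 = 2 + 1/8 = 17/8)
(s(V(5, S(4, 2))) + x(-18))*(429 + 202) = (-1/4 + 17/8)*(429 + 202) = (15/8)*631 = 9465/8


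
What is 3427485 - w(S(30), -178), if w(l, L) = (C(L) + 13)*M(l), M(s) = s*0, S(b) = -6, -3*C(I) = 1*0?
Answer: 3427485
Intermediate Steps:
C(I) = 0 (C(I) = -0/3 = -⅓*0 = 0)
M(s) = 0
w(l, L) = 0 (w(l, L) = (0 + 13)*0 = 13*0 = 0)
3427485 - w(S(30), -178) = 3427485 - 1*0 = 3427485 + 0 = 3427485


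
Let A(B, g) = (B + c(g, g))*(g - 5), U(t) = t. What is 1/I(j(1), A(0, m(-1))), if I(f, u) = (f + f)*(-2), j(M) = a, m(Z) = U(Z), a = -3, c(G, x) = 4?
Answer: 1/12 ≈ 0.083333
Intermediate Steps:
m(Z) = Z
A(B, g) = (-5 + g)*(4 + B) (A(B, g) = (B + 4)*(g - 5) = (4 + B)*(-5 + g) = (-5 + g)*(4 + B))
j(M) = -3
I(f, u) = -4*f (I(f, u) = (2*f)*(-2) = -4*f)
1/I(j(1), A(0, m(-1))) = 1/(-4*(-3)) = 1/12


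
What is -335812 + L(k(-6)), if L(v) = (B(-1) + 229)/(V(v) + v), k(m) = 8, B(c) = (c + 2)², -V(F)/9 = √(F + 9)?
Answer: -440922996/1313 - 2070*√17/1313 ≈ -3.3582e+5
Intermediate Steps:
V(F) = -9*√(9 + F) (V(F) = -9*√(F + 9) = -9*√(9 + F))
B(c) = (2 + c)²
L(v) = 230/(v - 9*√(9 + v)) (L(v) = ((2 - 1)² + 229)/(-9*√(9 + v) + v) = (1² + 229)/(v - 9*√(9 + v)) = (1 + 229)/(v - 9*√(9 + v)) = 230/(v - 9*√(9 + v)))
-335812 + L(k(-6)) = -335812 + 230/(8 - 9*√(9 + 8)) = -335812 + 230/(8 - 9*√17)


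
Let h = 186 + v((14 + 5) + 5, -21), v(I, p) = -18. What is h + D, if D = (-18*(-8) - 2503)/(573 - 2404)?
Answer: 309967/1831 ≈ 169.29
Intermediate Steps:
D = 2359/1831 (D = (144 - 2503)/(-1831) = -2359*(-1/1831) = 2359/1831 ≈ 1.2884)
h = 168 (h = 186 - 18 = 168)
h + D = 168 + 2359/1831 = 309967/1831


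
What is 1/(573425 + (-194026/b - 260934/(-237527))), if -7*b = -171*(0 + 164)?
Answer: 3330603594/1909693722258041 ≈ 1.7441e-6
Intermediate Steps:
b = 28044/7 (b = -(-171)*(0 + 164)/7 = -(-171)*164/7 = -1/7*(-28044) = 28044/7 ≈ 4006.3)
1/(573425 + (-194026/b - 260934/(-237527))) = 1/(573425 + (-194026/28044/7 - 260934/(-237527))) = 1/(573425 + (-194026*7/28044 - 260934*(-1/237527))) = 1/(573425 + (-679091/14022 + 260934/237527)) = 1/(573425 - 157643631409/3330603594) = 1/(1909693722258041/3330603594) = 3330603594/1909693722258041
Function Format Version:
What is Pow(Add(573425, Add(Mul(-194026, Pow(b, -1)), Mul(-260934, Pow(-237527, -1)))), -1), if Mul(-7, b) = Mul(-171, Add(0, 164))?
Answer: Rational(3330603594, 1909693722258041) ≈ 1.7441e-6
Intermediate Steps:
b = Rational(28044, 7) (b = Mul(Rational(-1, 7), Mul(-171, Add(0, 164))) = Mul(Rational(-1, 7), Mul(-171, 164)) = Mul(Rational(-1, 7), -28044) = Rational(28044, 7) ≈ 4006.3)
Pow(Add(573425, Add(Mul(-194026, Pow(b, -1)), Mul(-260934, Pow(-237527, -1)))), -1) = Pow(Add(573425, Add(Mul(-194026, Pow(Rational(28044, 7), -1)), Mul(-260934, Pow(-237527, -1)))), -1) = Pow(Add(573425, Add(Mul(-194026, Rational(7, 28044)), Mul(-260934, Rational(-1, 237527)))), -1) = Pow(Add(573425, Add(Rational(-679091, 14022), Rational(260934, 237527))), -1) = Pow(Add(573425, Rational(-157643631409, 3330603594)), -1) = Pow(Rational(1909693722258041, 3330603594), -1) = Rational(3330603594, 1909693722258041)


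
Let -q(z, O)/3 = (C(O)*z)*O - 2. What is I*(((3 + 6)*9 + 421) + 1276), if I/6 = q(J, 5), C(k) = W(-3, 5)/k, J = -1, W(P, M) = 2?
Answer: 128016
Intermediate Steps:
C(k) = 2/k
q(z, O) = 6 - 6*z (q(z, O) = -3*(((2/O)*z)*O - 2) = -3*((2*z/O)*O - 2) = -3*(2*z - 2) = -3*(-2 + 2*z) = 6 - 6*z)
I = 72 (I = 6*(6 - 6*(-1)) = 6*(6 + 6) = 6*12 = 72)
I*(((3 + 6)*9 + 421) + 1276) = 72*(((3 + 6)*9 + 421) + 1276) = 72*((9*9 + 421) + 1276) = 72*((81 + 421) + 1276) = 72*(502 + 1276) = 72*1778 = 128016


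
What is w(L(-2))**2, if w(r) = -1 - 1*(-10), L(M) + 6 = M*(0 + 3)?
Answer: 81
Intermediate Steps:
L(M) = -6 + 3*M (L(M) = -6 + M*(0 + 3) = -6 + M*3 = -6 + 3*M)
w(r) = 9 (w(r) = -1 + 10 = 9)
w(L(-2))**2 = 9**2 = 81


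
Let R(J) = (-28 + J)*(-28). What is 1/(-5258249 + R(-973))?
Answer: -1/5230221 ≈ -1.9120e-7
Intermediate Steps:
R(J) = 784 - 28*J
1/(-5258249 + R(-973)) = 1/(-5258249 + (784 - 28*(-973))) = 1/(-5258249 + (784 + 27244)) = 1/(-5258249 + 28028) = 1/(-5230221) = -1/5230221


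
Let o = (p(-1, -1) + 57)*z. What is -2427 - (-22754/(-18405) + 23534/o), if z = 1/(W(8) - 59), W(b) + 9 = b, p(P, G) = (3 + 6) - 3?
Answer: 367825711/18405 ≈ 19985.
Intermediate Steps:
p(P, G) = 6 (p(P, G) = 9 - 3 = 6)
W(b) = -9 + b
z = -1/60 (z = 1/((-9 + 8) - 59) = 1/(-1 - 59) = 1/(-60) = -1/60 ≈ -0.016667)
o = -21/20 (o = (6 + 57)*(-1/60) = 63*(-1/60) = -21/20 ≈ -1.0500)
-2427 - (-22754/(-18405) + 23534/o) = -2427 - (-22754/(-18405) + 23534/(-21/20)) = -2427 - (-22754*(-1/18405) + 23534*(-20/21)) = -2427 - (22754/18405 - 67240/3) = -2427 - 1*(-412494646/18405) = -2427 + 412494646/18405 = 367825711/18405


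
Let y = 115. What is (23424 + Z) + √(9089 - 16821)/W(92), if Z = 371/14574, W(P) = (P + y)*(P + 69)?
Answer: 48768821/2082 + 2*I*√1933/33327 ≈ 23424.0 + 0.0026385*I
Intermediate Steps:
W(P) = (69 + P)*(115 + P) (W(P) = (P + 115)*(P + 69) = (115 + P)*(69 + P) = (69 + P)*(115 + P))
Z = 53/2082 (Z = 371*(1/14574) = 53/2082 ≈ 0.025456)
(23424 + Z) + √(9089 - 16821)/W(92) = (23424 + 53/2082) + √(9089 - 16821)/(7935 + 92² + 184*92) = 48768821/2082 + √(-7732)/(7935 + 8464 + 16928) = 48768821/2082 + (2*I*√1933)/33327 = 48768821/2082 + (2*I*√1933)*(1/33327) = 48768821/2082 + 2*I*√1933/33327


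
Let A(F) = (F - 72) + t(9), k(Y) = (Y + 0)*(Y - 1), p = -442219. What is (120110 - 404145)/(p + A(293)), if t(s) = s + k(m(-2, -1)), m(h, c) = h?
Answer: 284035/441983 ≈ 0.64264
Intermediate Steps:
k(Y) = Y*(-1 + Y)
t(s) = 6 + s (t(s) = s - 2*(-1 - 2) = s - 2*(-3) = s + 6 = 6 + s)
A(F) = -57 + F (A(F) = (F - 72) + (6 + 9) = (-72 + F) + 15 = -57 + F)
(120110 - 404145)/(p + A(293)) = (120110 - 404145)/(-442219 + (-57 + 293)) = -284035/(-442219 + 236) = -284035/(-441983) = -284035*(-1/441983) = 284035/441983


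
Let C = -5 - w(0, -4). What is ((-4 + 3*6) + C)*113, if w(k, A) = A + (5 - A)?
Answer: 452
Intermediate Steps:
w(k, A) = 5
C = -10 (C = -5 - 1*5 = -5 - 5 = -10)
((-4 + 3*6) + C)*113 = ((-4 + 3*6) - 10)*113 = ((-4 + 18) - 10)*113 = (14 - 10)*113 = 4*113 = 452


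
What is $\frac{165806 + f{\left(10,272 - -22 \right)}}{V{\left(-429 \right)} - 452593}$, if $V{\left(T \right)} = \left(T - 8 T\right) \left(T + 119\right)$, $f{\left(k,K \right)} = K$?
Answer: $- \frac{166100}{1383523} \approx -0.12006$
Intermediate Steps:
$V{\left(T \right)} = - 7 T \left(119 + T\right)$
$\frac{165806 + f{\left(10,272 - -22 \right)}}{V{\left(-429 \right)} - 452593} = \frac{165806 + \left(272 - -22\right)}{\left(-7\right) \left(-429\right) \left(119 - 429\right) - 452593} = \frac{165806 + \left(272 + 22\right)}{\left(-7\right) \left(-429\right) \left(-310\right) - 452593} = \frac{165806 + 294}{-930930 - 452593} = \frac{166100}{-1383523} = 166100 \left(- \frac{1}{1383523}\right) = - \frac{166100}{1383523}$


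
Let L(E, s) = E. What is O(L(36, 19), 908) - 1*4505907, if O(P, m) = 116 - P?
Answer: -4505827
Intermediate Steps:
O(L(36, 19), 908) - 1*4505907 = (116 - 1*36) - 1*4505907 = (116 - 36) - 4505907 = 80 - 4505907 = -4505827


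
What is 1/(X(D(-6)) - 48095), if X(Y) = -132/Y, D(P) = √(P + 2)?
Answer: -48095/2313133381 - 66*I/2313133381 ≈ -2.0792e-5 - 2.8533e-8*I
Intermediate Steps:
D(P) = √(2 + P)
1/(X(D(-6)) - 48095) = 1/(-132/√(2 - 6) - 48095) = 1/(-132*(-I/2) - 48095) = 1/(-(-66)*I - 48095) = 1/(66*I - 48095) = 1/(-48095 + 66*I) = (-48095 - 66*I)/2313133381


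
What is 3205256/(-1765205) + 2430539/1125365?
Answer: 136663335411/397299984965 ≈ 0.34398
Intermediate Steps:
3205256/(-1765205) + 2430539/1125365 = 3205256*(-1/1765205) + 2430539*(1/1125365) = -3205256/1765205 + 2430539/1125365 = 136663335411/397299984965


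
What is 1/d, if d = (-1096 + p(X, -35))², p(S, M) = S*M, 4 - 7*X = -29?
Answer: 1/1590121 ≈ 6.2888e-7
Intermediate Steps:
X = 33/7 (X = 4/7 - ⅐*(-29) = 4/7 + 29/7 = 33/7 ≈ 4.7143)
p(S, M) = M*S
d = 1590121 (d = (-1096 - 35*33/7)² = (-1096 - 165)² = (-1261)² = 1590121)
1/d = 1/1590121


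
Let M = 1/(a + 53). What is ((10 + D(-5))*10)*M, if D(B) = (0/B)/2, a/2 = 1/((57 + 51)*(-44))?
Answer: 237600/125927 ≈ 1.8868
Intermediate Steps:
a = -1/2376 (a = 2*(1/((57 + 51)*(-44))) = 2*(-1/44/108) = 2*((1/108)*(-1/44)) = 2*(-1/4752) = -1/2376 ≈ -0.00042088)
M = 2376/125927 (M = 1/(-1/2376 + 53) = 1/(125927/2376) = 2376/125927 ≈ 0.018868)
D(B) = 0 (D(B) = 0*(½) = 0)
((10 + D(-5))*10)*M = ((10 + 0)*10)*(2376/125927) = (10*10)*(2376/125927) = 100*(2376/125927) = 237600/125927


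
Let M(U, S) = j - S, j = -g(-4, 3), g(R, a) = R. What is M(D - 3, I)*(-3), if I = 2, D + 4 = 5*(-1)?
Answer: -6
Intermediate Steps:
D = -9 (D = -4 + 5*(-1) = -4 - 5 = -9)
j = 4 (j = -1*(-4) = 4)
M(U, S) = 4 - S
M(D - 3, I)*(-3) = (4 - 1*2)*(-3) = (4 - 2)*(-3) = 2*(-3) = -6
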